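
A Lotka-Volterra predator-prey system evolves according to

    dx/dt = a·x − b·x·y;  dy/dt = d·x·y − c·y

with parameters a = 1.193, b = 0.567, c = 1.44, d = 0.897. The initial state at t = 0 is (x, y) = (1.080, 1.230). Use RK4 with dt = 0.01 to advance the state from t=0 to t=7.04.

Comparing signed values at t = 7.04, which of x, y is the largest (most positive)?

t=0.000: state=(1.080, 1.230)
step 1 (dt=0.01): k1=(0.535, -0.580), k2=(0.538, -0.575), k3=(0.538, -0.575), k4=(0.541, -0.571); state += dt/6·(k1+2k2+2k3+k4)
t=0.010: state=(1.085, 1.224)
t=0.020: state=(1.091, 1.219)
t=0.030: state=(1.096, 1.213)
continuing one RK4 step at a time; state shown every 25 steps (Δt=0.25):
t=0.250: state=(1.234, 1.111)
t=0.500: state=(1.428, 1.044)
t=0.750: state=(1.662, 1.029)
t=1.000: state=(1.931, 1.074)
t=1.250: state=(2.218, 1.193)
t=1.500: state=(2.488, 1.411)
t=1.750: state=(2.682, 1.762)
t=2.000: state=(2.722, 2.261)
t=2.250: state=(2.552, 2.862)
t=2.500: state=(2.201, 3.410)
t=2.750: state=(1.783, 3.719)
t=3.000: state=(1.414, 3.707)
t=3.250: state=(1.145, 3.440)
t=3.500: state=(0.974, 3.039)
t=3.750: state=(0.880, 2.607)
t=4.000: state=(0.844, 2.204)
t=4.250: state=(0.853, 1.859)
t=4.500: state=(0.902, 1.578)
t=4.750: state=(0.987, 1.360)
t=5.000: state=(1.111, 1.199)
t=5.250: state=(1.273, 1.092)
t=5.500: state=(1.476, 1.036)
t=5.750: state=(1.719, 1.034)
t=6.000: state=(1.994, 1.093)
t=6.250: state=(2.281, 1.231)
t=6.500: state=(2.540, 1.477)
t=6.750: state=(2.707, 1.860)
t=7.000: state=(2.703, 2.389)
t=7.040: state=(2.683, 2.484)
compare at T: x=2.683, y=2.484

largest component: x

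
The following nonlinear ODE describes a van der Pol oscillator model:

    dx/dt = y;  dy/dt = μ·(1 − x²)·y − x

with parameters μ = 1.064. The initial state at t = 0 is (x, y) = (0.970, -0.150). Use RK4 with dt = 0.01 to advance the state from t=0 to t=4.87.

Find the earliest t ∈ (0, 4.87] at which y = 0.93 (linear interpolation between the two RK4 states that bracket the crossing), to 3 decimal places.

t=0.000: state=(0.970, -0.150)
step 1 (dt=0.01): k1=(-0.150, -0.979), k2=(-0.155, -0.979), k3=(-0.155, -0.979), k4=(-0.160, -0.979); state += dt/6·(k1+2k2+2k3+k4)
t=0.010: state=(0.968, -0.160)
t=0.020: state=(0.967, -0.170)
t=0.030: state=(0.965, -0.179)
continuing one RK4 step at a time; state shown every 20 steps (Δt=0.2):
t=0.200: state=(0.920, -0.345)
t=0.400: state=(0.832, -0.543)
t=0.600: state=(0.702, -0.754)
t=0.800: state=(0.528, -0.992)
t=1.000: state=(0.303, -1.274)
t=1.200: state=(0.016, -1.602)
t=1.400: state=(-0.339, -1.934)
t=1.600: state=(-0.749, -2.128)
t=1.800: state=(-1.166, -1.966)
t=2.000: state=(-1.508, -1.407)
t=2.200: state=(-1.720, -0.719)
t=2.400: state=(-1.806, -0.172)
t=2.600: state=(-1.802, 0.181)
t=2.800: state=(-1.742, 0.400)
t=3.000: state=(-1.647, 0.549)
t=3.200: state=(-1.524, 0.670)
t=3.400: state=(-1.379, 0.788)
t=3.600: state=(-1.208, 0.925)
next step: t=3.610: state=(-1.199, 0.932) — y has crossed 0.93
linear interpolation between t=3.600 (0.92477) and t=3.610 (0.93238) → t≈3.607

t = 3.607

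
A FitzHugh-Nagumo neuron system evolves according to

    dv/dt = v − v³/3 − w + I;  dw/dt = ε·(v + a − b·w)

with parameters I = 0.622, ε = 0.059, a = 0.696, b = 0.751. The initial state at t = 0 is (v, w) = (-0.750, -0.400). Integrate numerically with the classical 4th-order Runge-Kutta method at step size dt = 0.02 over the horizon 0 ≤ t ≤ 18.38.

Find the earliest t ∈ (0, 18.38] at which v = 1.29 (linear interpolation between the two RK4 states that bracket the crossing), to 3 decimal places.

t = 2.141

t=0.000: state=(-0.750, -0.400)
step 1 (dt=0.02): k1=(0.413, 0.015), k2=(0.414, 0.015), k3=(0.414, 0.015), k4=(0.416, 0.015); state += dt/6·(k1+2k2+2k3+k4)
t=0.020: state=(-0.742, -0.400)
t=0.040: state=(-0.733, -0.399)
t=0.060: state=(-0.725, -0.399)
continuing one RK4 step at a time; state shown every 50 steps (Δt=1):
t=1.000: state=(-0.185, -0.371)
t=2.000: state=(1.074, -0.293)
t=2.140: state=(1.289, -0.276)
next step: t=2.160: state=(1.318, -0.273) — v has crossed 1.29
linear interpolation between t=2.140 (1.28864) and t=2.160 (1.31788) → t≈2.141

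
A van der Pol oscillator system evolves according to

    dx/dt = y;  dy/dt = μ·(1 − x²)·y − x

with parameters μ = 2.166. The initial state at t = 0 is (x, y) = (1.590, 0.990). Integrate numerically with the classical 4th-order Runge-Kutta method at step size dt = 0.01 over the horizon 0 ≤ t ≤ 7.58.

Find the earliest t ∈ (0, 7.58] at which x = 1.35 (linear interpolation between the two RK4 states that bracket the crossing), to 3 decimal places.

t = 1.341

t=0.000: state=(1.590, 0.990)
step 1 (dt=0.01): k1=(0.990, -4.867), k2=(0.966, -4.824), k3=(0.966, -4.824), k4=(0.942, -4.780); state += dt/6·(k1+2k2+2k3+k4)
t=0.010: state=(1.600, 0.942)
t=0.020: state=(1.609, 0.894)
t=0.030: state=(1.618, 0.848)
continuing one RK4 step at a time; state shown every 25 steps (Δt=0.25):
t=0.250: state=(1.713, 0.111)
t=0.500: state=(1.691, -0.227)
t=0.750: state=(1.616, -0.358)
t=1.000: state=(1.517, -0.436)
t=1.250: state=(1.398, -0.513)
t=1.340: state=(1.351, -0.545)
next step: t=1.350: state=(1.345, -0.548) — x has crossed 1.35
linear interpolation between t=1.340 (1.35070) and t=1.350 (1.34524) → t≈1.341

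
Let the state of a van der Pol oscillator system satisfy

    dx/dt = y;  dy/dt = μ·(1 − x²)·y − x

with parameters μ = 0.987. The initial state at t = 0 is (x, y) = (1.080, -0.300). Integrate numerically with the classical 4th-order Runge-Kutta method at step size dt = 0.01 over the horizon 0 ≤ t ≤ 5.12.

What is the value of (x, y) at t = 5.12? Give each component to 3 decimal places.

(x, y) = (1.708, 1.549)

t=0.000: state=(1.080, -0.300)
step 1 (dt=0.01): k1=(-0.300, -1.031), k2=(-0.305, -1.029), k3=(-0.305, -1.029), k4=(-0.310, -1.028); state += dt/6·(k1+2k2+2k3+k4)
t=0.010: state=(1.077, -0.310)
t=0.020: state=(1.074, -0.321)
t=0.030: state=(1.071, -0.331)
continuing one RK4 step at a time; state shown every 20 steps (Δt=0.2):
t=0.200: state=(1.000, -0.502)
t=0.400: state=(0.879, -0.705)
t=0.600: state=(0.717, -0.923)
t=0.800: state=(0.508, -1.174)
t=1.000: state=(0.244, -1.472)
t=1.200: state=(-0.084, -1.808)
t=1.400: state=(-0.477, -2.106)
t=1.600: state=(-0.911, -2.182)
t=1.800: state=(-1.322, -1.852)
t=2.000: state=(-1.630, -1.194)
t=2.200: state=(-1.799, -0.524)
t=2.400: state=(-1.852, -0.036)
t=2.600: state=(-1.826, 0.272)
t=2.800: state=(-1.751, 0.467)
t=3.000: state=(-1.643, 0.606)
t=3.200: state=(-1.510, 0.726)
t=3.400: state=(-1.352, 0.850)
t=3.600: state=(-1.168, 0.995)
t=3.800: state=(-0.951, 1.181)
t=4.000: state=(-0.692, 1.427)
t=4.200: state=(-0.375, 1.756)
t=4.400: state=(0.016, 2.162)
t=4.600: state=(0.489, 2.541)
t=4.800: state=(1.012, 2.605)
t=5.000: state=(1.490, 2.078)
t=5.120: state=(1.708, 1.549)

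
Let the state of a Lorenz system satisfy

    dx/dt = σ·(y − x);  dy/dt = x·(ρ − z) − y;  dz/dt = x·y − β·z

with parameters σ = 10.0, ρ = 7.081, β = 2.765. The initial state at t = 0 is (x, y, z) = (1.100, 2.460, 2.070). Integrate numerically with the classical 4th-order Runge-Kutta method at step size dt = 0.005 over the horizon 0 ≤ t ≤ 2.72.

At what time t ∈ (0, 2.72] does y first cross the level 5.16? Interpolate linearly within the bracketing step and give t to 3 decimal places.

t=0.000: state=(1.100, 2.460, 2.070)
step 1 (dt=0.005): k1=(13.600, 3.052, -3.018), k2=(13.336, 3.223, -2.904), k3=(13.347, 3.219, -2.906), k4=(13.094, 3.387, -2.794); state += dt/6·(k1+2k2+2k3+k4)
t=0.005: state=(1.167, 2.476, 2.055)
t=0.010: state=(1.231, 2.494, 2.042)
t=0.015: state=(1.293, 2.513, 2.030)
continuing one RK4 step at a time; state shown every 20 steps (Δt=0.1):
t=0.100: state=(2.147, 3.036, 1.975)
t=0.200: state=(3.041, 3.975, 2.303)
t=0.300: state=(4.032, 5.067, 3.164)
t=0.305: state=(4.084, 5.120, 3.224)
next step: t=0.310: state=(4.136, 5.173, 3.284) — y has crossed 5.16
linear interpolation between t=0.305 (5.12042) and t=0.310 (5.17333) → t≈0.309

t = 0.309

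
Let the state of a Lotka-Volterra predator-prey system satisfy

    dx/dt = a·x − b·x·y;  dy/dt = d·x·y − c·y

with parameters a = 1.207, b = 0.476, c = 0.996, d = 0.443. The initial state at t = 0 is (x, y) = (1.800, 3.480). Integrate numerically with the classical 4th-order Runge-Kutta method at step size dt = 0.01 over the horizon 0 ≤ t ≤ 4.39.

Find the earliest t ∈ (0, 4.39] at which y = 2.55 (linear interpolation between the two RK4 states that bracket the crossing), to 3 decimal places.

t = 0.997

t=0.000: state=(1.800, 3.480)
step 1 (dt=0.01): k1=(-0.809, -0.691), k2=(-0.804, -0.697), k3=(-0.804, -0.697), k4=(-0.800, -0.702); state += dt/6·(k1+2k2+2k3+k4)
t=0.010: state=(1.792, 3.473)
t=0.020: state=(1.784, 3.466)
t=0.030: state=(1.776, 3.459)
continuing one RK4 step at a time; state shown every 20 steps (Δt=0.2):
t=0.200: state=(1.657, 3.322)
t=0.400: state=(1.551, 3.137)
t=0.600: state=(1.478, 2.939)
t=0.800: state=(1.436, 2.740)
t=0.990: state=(1.422, 2.557)
next step: t=1.000: state=(1.422, 2.547) — y has crossed 2.55
linear interpolation between t=0.990 (2.55670) and t=1.000 (2.54736) → t≈0.997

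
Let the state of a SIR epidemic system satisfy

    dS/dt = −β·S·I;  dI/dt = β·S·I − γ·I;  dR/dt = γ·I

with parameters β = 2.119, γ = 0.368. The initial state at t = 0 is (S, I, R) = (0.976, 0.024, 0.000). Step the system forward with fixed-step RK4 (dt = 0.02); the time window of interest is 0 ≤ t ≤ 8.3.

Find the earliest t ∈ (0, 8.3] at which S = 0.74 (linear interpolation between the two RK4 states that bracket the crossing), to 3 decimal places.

t=0.000: state=(0.976, 0.024, 0.000)
step 1 (dt=0.02): k1=(-0.050, 0.041, 0.009), k2=(-0.050, 0.041, 0.009), k3=(-0.050, 0.041, 0.009), k4=(-0.051, 0.042, 0.009); state += dt/6·(k1+2k2+2k3+k4)
t=0.020: state=(0.975, 0.025, 0.000)
t=0.040: state=(0.974, 0.026, 0.000)
t=0.060: state=(0.973, 0.027, 0.001)
continuing one RK4 step at a time; state shown every 25 steps (Δt=0.5):
t=0.500: state=(0.938, 0.055, 0.007)
t=1.000: state=(0.858, 0.119, 0.022)
t=1.420: state=(0.743, 0.209, 0.047)
next step: t=1.440: state=(0.737, 0.215, 0.049) — S has crossed 0.74
linear interpolation between t=1.420 (0.74324) and t=1.440 (0.73659) → t≈1.430

t = 1.430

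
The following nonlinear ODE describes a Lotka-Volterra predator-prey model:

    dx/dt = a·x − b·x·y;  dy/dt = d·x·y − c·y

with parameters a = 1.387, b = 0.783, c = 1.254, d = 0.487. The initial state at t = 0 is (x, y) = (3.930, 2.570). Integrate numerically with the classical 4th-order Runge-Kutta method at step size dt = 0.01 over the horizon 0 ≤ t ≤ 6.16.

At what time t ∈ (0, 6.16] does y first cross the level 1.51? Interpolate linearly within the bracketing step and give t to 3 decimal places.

t=0.000: state=(3.930, 2.570)
step 1 (dt=0.01): k1=(-2.457, 1.696), k2=(-2.476, 1.686), k3=(-2.476, 1.686), k4=(-2.494, 1.676); state += dt/6·(k1+2k2+2k3+k4)
t=0.010: state=(3.905, 2.587)
t=0.020: state=(3.880, 2.604)
t=0.030: state=(3.855, 2.620)
continuing one RK4 step at a time; state shown every 20 steps (Δt=0.2):
t=0.200: state=(3.386, 2.858)
t=0.400: state=(2.817, 3.007)
t=0.600: state=(2.318, 3.003)
t=0.800: state=(1.928, 2.871)
t=1.000: state=(1.650, 2.657)
t=1.200: state=(1.464, 2.405)
t=1.400: state=(1.353, 2.145)
t=1.600: state=(1.302, 1.899)
t=1.800: state=(1.299, 1.677)
t=1.970: state=(1.330, 1.510)
next step: t=1.980: state=(1.333, 1.501) — y has crossed 1.51
linear interpolation between t=1.970 (1.51011) and t=1.980 (1.50099) → t≈1.970

t = 1.970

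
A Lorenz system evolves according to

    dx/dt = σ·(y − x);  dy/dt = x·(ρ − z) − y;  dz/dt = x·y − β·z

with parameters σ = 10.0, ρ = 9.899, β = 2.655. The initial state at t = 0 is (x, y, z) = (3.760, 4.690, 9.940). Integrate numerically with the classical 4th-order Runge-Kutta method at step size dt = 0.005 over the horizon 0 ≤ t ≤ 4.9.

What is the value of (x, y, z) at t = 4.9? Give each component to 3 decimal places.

t=0.000: state=(3.760, 4.690, 9.940)
step 1 (dt=0.005): k1=(9.300, -4.844, -8.756), k2=(8.946, -4.750, -8.635), k3=(8.958, -4.752, -8.639), k4=(8.615, -4.658, -8.522); state += dt/6·(k1+2k2+2k3+k4)
t=0.005: state=(3.805, 4.666, 9.897)
t=0.010: state=(3.846, 4.643, 9.855)
t=0.015: state=(3.885, 4.622, 9.814)
continuing one RK4 step at a time; state shown every 40 steps (Δt=0.2):
t=0.200: state=(4.296, 4.349, 8.702)
t=0.400: state=(4.555, 4.771, 8.227)
t=0.600: state=(5.030, 5.237, 8.616)
t=0.800: state=(5.202, 5.149, 9.270)
t=1.000: state=(4.907, 4.715, 9.312)
t=1.200: state=(4.621, 4.557, 8.847)
t=1.400: state=(4.672, 4.775, 8.540)
t=1.600: state=(4.927, 5.048, 8.705)
t=1.800: state=(5.051, 5.041, 9.068)
t=2.000: state=(4.915, 4.813, 9.145)
t=2.200: state=(4.743, 4.694, 8.909)
t=2.400: state=(4.746, 4.794, 8.712)
t=2.600: state=(4.881, 4.951, 8.773)
t=2.800: state=(4.964, 4.968, 8.971)
t=3.000: state=(4.905, 4.851, 9.039)
t=3.200: state=(4.805, 4.771, 8.925)
t=3.400: state=(4.793, 4.813, 8.804)
t=3.600: state=(4.862, 4.902, 8.820)
t=3.800: state=(4.915, 4.923, 8.926)
t=4.000: state=(4.892, 4.865, 8.977)
t=4.200: state=(4.836, 4.814, 8.924)
t=4.400: state=(4.822, 4.829, 8.852)
t=4.600: state=(4.856, 4.878, 8.851)
t=4.800: state=(4.889, 4.896, 8.907)
t=4.900: state=(4.890, 4.886, 8.931)

(x, y, z) = (4.890, 4.886, 8.931)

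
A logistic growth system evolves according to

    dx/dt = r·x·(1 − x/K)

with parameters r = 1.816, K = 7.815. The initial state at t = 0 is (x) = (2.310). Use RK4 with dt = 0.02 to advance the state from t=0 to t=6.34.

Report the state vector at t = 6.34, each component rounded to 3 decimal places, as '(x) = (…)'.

t=0.000: state=(2.310)
step 1 (dt=0.02): k1=(2.955), k2=(2.977), k3=(2.977), k4=(2.998); state += dt/6·(k1+2k2+2k3+k4)
t=0.020: state=(2.370)
t=0.040: state=(2.430)
t=0.060: state=(2.491)
continuing one RK4 step at a time; state shown every 25 steps (Δt=0.5):
t=0.500: state=(3.985)
t=1.000: state=(5.632)
t=1.500: state=(6.758)
t=2.000: state=(7.351)
t=2.500: state=(7.621)
t=3.000: state=(7.736)
t=3.500: state=(7.783)
t=4.000: state=(7.802)
t=4.500: state=(7.810)
t=5.000: state=(7.813)
t=5.500: state=(7.814)
t=6.000: state=(7.815)
t=6.340: state=(7.815)

(x) = (7.815)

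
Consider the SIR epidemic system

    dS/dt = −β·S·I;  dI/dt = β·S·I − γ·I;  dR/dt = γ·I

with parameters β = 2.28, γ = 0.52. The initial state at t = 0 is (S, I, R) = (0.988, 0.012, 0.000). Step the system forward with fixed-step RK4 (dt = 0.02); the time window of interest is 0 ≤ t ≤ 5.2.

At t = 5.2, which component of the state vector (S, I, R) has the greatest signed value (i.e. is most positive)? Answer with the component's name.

t=0.000: state=(0.988, 0.012, 0.000)
step 1 (dt=0.02): k1=(-0.027, 0.021, 0.006), k2=(-0.027, 0.021, 0.006), k3=(-0.028, 0.021, 0.006), k4=(-0.028, 0.022, 0.006); state += dt/6·(k1+2k2+2k3+k4)
t=0.020: state=(0.987, 0.012, 0.000)
t=0.040: state=(0.987, 0.013, 0.000)
t=0.060: state=(0.986, 0.013, 0.000)
continuing one RK4 step at a time; state shown every 10 steps (Δt=0.2):
t=0.200: state=(0.982, 0.017, 0.001)
t=0.400: state=(0.973, 0.024, 0.004)
t=0.600: state=(0.960, 0.033, 0.007)
t=0.800: state=(0.943, 0.046, 0.011)
t=1.000: state=(0.920, 0.064, 0.016)
t=1.200: state=(0.889, 0.087, 0.024)
t=1.400: state=(0.848, 0.117, 0.035)
t=1.600: state=(0.798, 0.153, 0.049)
t=1.800: state=(0.737, 0.196, 0.067)
t=2.000: state=(0.667, 0.243, 0.090)
t=2.200: state=(0.590, 0.292, 0.118)
t=2.400: state=(0.511, 0.339, 0.150)
t=2.600: state=(0.434, 0.378, 0.188)
t=2.800: state=(0.362, 0.409, 0.229)
t=3.000: state=(0.299, 0.428, 0.272)
t=3.200: state=(0.246, 0.437, 0.317)
t=3.400: state=(0.201, 0.436, 0.363)
t=3.600: state=(0.165, 0.427, 0.408)
t=3.800: state=(0.136, 0.412, 0.452)
t=4.000: state=(0.114, 0.393, 0.493)
t=4.200: state=(0.095, 0.371, 0.533)
t=4.400: state=(0.081, 0.348, 0.571)
t=4.600: state=(0.069, 0.325, 0.606)
t=4.800: state=(0.060, 0.302, 0.638)
t=5.000: state=(0.053, 0.279, 0.668)
t=5.200: state=(0.047, 0.257, 0.696)
compare at T: S=0.047, I=0.257, R=0.696

largest component: R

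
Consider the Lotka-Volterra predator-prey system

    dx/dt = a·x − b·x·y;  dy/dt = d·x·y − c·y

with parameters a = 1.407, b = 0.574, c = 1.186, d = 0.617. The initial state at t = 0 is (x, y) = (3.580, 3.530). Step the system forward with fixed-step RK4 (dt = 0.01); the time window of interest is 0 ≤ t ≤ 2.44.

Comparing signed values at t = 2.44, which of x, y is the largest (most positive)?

largest component: y

t=0.000: state=(3.580, 3.530)
step 1 (dt=0.01): k1=(-2.217, 3.611), k2=(-2.247, 3.605), k3=(-2.247, 3.605), k4=(-2.277, 3.598); state += dt/6·(k1+2k2+2k3+k4)
t=0.010: state=(3.558, 3.566)
t=0.020: state=(3.534, 3.602)
t=0.030: state=(3.511, 3.638)
continuing one RK4 step at a time; state shown every 10 steps (Δt=0.1):
t=0.100: state=(3.331, 3.881)
t=0.200: state=(3.040, 4.197)
t=0.300: state=(2.729, 4.454)
t=0.400: state=(2.419, 4.636)
t=0.500: state=(2.127, 4.737)
t=0.600: state=(1.864, 4.758)
t=0.700: state=(1.635, 4.706)
t=0.800: state=(1.440, 4.595)
t=0.900: state=(1.279, 4.438)
t=1.000: state=(1.147, 4.247)
t=1.100: state=(1.041, 4.035)
t=1.200: state=(0.957, 3.811)
t=1.300: state=(0.891, 3.583)
t=1.400: state=(0.840, 3.357)
t=1.500: state=(0.803, 3.136)
t=1.600: state=(0.777, 2.924)
t=1.700: state=(0.760, 2.723)
t=1.800: state=(0.752, 2.534)
t=1.900: state=(0.753, 2.358)
t=2.000: state=(0.760, 2.194)
t=2.100: state=(0.775, 2.043)
t=2.200: state=(0.797, 1.905)
t=2.300: state=(0.825, 1.778)
t=2.400: state=(0.860, 1.664)
t=2.440: state=(0.877, 1.621)
compare at T: x=0.877, y=1.621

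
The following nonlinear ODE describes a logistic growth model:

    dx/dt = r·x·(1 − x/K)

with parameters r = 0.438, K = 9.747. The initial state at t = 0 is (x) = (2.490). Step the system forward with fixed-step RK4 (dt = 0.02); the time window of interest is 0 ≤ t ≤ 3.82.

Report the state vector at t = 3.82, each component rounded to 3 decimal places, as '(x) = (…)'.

t=0.000: state=(2.490)
step 1 (dt=0.02): k1=(0.812), k2=(0.814), k3=(0.814), k4=(0.815); state += dt/6·(k1+2k2+2k3+k4)
t=0.020: state=(2.506)
t=0.040: state=(2.523)
t=0.060: state=(2.539)
continuing one RK4 step at a time; state shown every 10 steps (Δt=0.2):
t=0.200: state=(2.656)
t=0.400: state=(2.828)
t=0.600: state=(3.007)
t=0.800: state=(3.193)
t=1.000: state=(3.383)
t=1.200: state=(3.579)
t=1.400: state=(3.780)
t=1.600: state=(3.985)
t=1.800: state=(4.193)
t=2.000: state=(4.403)
t=2.200: state=(4.615)
t=2.400: state=(4.828)
t=2.600: state=(5.042)
t=2.800: state=(5.255)
t=3.000: state=(5.466)
t=3.200: state=(5.675)
t=3.400: state=(5.881)
t=3.600: state=(6.083)
t=3.800: state=(6.281)
t=3.820: state=(6.301)

(x) = (6.301)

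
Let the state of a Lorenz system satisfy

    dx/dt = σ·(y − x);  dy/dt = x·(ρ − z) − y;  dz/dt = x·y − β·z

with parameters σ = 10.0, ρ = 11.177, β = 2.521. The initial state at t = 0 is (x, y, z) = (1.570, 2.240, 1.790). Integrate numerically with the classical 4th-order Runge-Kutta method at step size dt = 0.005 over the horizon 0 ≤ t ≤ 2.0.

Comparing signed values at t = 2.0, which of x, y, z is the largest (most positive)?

largest component: z

t=0.000: state=(1.570, 2.240, 1.790)
step 1 (dt=0.005): k1=(6.700, 12.498, -0.996), k2=(6.845, 12.628, -0.902), k3=(6.845, 12.630, -0.902), k4=(6.989, 12.763, -0.806); state += dt/6·(k1+2k2+2k3+k4)
t=0.005: state=(1.604, 2.303, 1.785)
t=0.010: state=(1.640, 2.368, 1.782)
t=0.015: state=(1.677, 2.434, 1.779)
continuing one RK4 step at a time; state shown every 20 steps (Δt=0.1):
t=0.100: state=(2.536, 3.816, 1.939)
t=0.200: state=(4.183, 6.214, 3.007)
t=0.300: state=(6.523, 9.037, 6.039)
t=0.400: state=(8.637, 9.935, 11.411)
t=0.500: state=(8.457, 6.764, 15.527)
t=0.600: state=(5.913, 3.024, 15.117)
t=0.700: state=(3.426, 1.508, 12.605)
t=0.800: state=(2.103, 1.306, 10.112)
t=0.900: state=(1.675, 1.547, 8.085)
t=1.000: state=(1.758, 2.028, 6.549)
t=1.100: state=(2.197, 2.806, 5.508)
t=1.200: state=(2.996, 3.998, 5.060)
t=1.300: state=(4.217, 5.655, 5.482)
t=1.400: state=(5.800, 7.446, 7.217)
t=1.500: state=(7.229, 8.251, 10.289)
t=1.600: state=(7.509, 6.971, 13.139)
t=1.700: state=(6.309, 4.651, 13.781)
t=1.800: state=(4.636, 3.122, 12.529)
t=1.900: state=(3.460, 2.641, 10.723)
t=2.000: state=(2.970, 2.779, 9.079)
compare at T: x=2.970, y=2.779, z=9.079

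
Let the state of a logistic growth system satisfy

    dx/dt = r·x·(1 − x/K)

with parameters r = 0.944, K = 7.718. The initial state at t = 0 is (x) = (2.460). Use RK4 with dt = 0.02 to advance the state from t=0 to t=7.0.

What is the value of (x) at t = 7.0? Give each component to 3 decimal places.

(x) = (7.696)

t=0.000: state=(2.460)
step 1 (dt=0.02): k1=(1.582), k2=(1.587), k3=(1.587), k4=(1.593); state += dt/6·(k1+2k2+2k3+k4)
t=0.020: state=(2.492)
t=0.040: state=(2.524)
t=0.060: state=(2.556)
continuing one RK4 step at a time; state shown every 25 steps (Δt=0.5):
t=0.500: state=(3.308)
t=1.000: state=(4.214)
t=1.500: state=(5.082)
t=2.000: state=(5.831)
t=2.500: state=(6.422)
t=3.000: state=(6.855)
t=3.500: state=(7.156)
t=4.000: state=(7.358)
t=4.500: state=(7.489)
t=5.000: state=(7.574)
t=5.500: state=(7.627)
t=6.000: state=(7.661)
t=6.500: state=(7.682)
t=7.000: state=(7.696)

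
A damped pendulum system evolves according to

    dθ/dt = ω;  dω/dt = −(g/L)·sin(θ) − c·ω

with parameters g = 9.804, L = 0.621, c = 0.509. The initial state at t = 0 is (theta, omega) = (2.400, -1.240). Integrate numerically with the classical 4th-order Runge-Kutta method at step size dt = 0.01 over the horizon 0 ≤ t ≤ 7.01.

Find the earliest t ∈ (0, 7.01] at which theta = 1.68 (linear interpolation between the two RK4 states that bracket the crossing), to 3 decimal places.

t=0.000: state=(2.400, -1.240)
step 1 (dt=0.01): k1=(-1.240, -10.033), k2=(-1.290, -10.079), k3=(-1.290, -10.082), k4=(-1.341, -10.131); state += dt/6·(k1+2k2+2k3+k4)
t=0.010: state=(2.387, -1.341)
t=0.020: state=(2.373, -1.443)
t=0.030: state=(2.358, -1.546)
continuing one RK4 step at a time; state shown every 25 steps (Δt=0.25):
t=0.250: state=(1.741, -4.185)
t=0.260: state=(1.699, -4.319)
next step: t=0.270: state=(1.655, -4.454) — theta has crossed 1.68
linear interpolation between t=0.260 (1.69881) and t=0.270 (1.65495) → t≈0.264

t = 0.264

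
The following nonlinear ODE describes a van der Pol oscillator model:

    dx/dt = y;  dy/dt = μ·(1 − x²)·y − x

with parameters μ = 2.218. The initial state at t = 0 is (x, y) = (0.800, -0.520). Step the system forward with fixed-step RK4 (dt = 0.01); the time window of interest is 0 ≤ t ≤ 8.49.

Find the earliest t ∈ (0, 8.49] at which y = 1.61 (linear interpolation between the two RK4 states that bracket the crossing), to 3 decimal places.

t=0.000: state=(0.800, -0.520)
step 1 (dt=0.01): k1=(-0.520, -1.215), k2=(-0.526, -1.222), k3=(-0.526, -1.222), k4=(-0.532, -1.230); state += dt/6·(k1+2k2+2k3+k4)
t=0.010: state=(0.795, -0.532)
t=0.020: state=(0.789, -0.545)
t=0.030: state=(0.784, -0.557)
continuing one RK4 step at a time; state shown every 50 steps (Δt=0.5):
t=0.500: state=(0.336, -1.502)
t=1.000: state=(-0.971, -3.587)
t=1.500: state=(-1.935, -0.236)
t=2.000: state=(-1.862, 0.300)
t=2.500: state=(-1.692, 0.375)
t=3.000: state=(-1.484, 0.466)
t=3.500: state=(-1.211, 0.647)
t=4.000: state=(-0.788, 1.144)
t=4.190: state=(-0.532, 1.588)
next step: t=4.200: state=(-0.516, 1.619) — y has crossed 1.61
linear interpolation between t=4.190 (1.58791) and t=4.200 (1.61895) → t≈4.197

t = 4.197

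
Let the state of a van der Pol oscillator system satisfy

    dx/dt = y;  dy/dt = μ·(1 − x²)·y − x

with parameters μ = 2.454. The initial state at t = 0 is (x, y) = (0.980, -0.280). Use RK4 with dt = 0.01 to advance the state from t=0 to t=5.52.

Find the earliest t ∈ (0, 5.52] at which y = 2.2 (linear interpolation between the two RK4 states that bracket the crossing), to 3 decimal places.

t = 4.797

t=0.000: state=(0.980, -0.280)
step 1 (dt=0.01): k1=(-0.280, -1.007), k2=(-0.285, -1.008), k3=(-0.285, -1.008), k4=(-0.290, -1.009); state += dt/6·(k1+2k2+2k3+k4)
t=0.010: state=(0.977, -0.290)
t=0.020: state=(0.974, -0.300)
t=0.030: state=(0.971, -0.310)
continuing one RK4 step at a time; state shown every 20 steps (Δt=0.2):
t=0.200: state=(0.903, -0.490)
t=0.400: state=(0.781, -0.747)
t=0.600: state=(0.597, -1.121)
t=0.800: state=(0.315, -1.758)
t=1.000: state=(-0.138, -2.864)
t=1.200: state=(-0.840, -4.010)
t=1.400: state=(-1.577, -2.851)
t=1.600: state=(-1.919, -0.761)
t=1.800: state=(-1.976, 0.022)
t=2.000: state=(-1.948, 0.217)
t=2.200: state=(-1.898, 0.272)
t=2.400: state=(-1.841, 0.297)
t=2.600: state=(-1.779, 0.316)
t=2.800: state=(-1.714, 0.337)
t=3.000: state=(-1.644, 0.361)
t=3.200: state=(-1.569, 0.391)
t=3.400: state=(-1.487, 0.429)
t=3.600: state=(-1.397, 0.478)
t=3.800: state=(-1.295, 0.544)
t=4.000: state=(-1.177, 0.639)
t=4.200: state=(-1.036, 0.782)
t=4.400: state=(-0.859, 1.016)
t=4.600: state=(-0.618, 1.430)
t=4.790: state=(-0.284, 2.163)
next step: t=4.800: state=(-0.262, 2.216) — y has crossed 2.2
linear interpolation between t=4.790 (2.16328) and t=4.800 (2.21572) → t≈4.797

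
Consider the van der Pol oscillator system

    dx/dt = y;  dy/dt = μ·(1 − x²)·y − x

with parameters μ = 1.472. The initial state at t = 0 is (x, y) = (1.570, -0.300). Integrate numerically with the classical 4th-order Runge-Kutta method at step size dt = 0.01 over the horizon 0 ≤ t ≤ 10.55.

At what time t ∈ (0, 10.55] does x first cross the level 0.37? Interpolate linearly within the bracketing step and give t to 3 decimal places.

t=0.000: state=(1.570, -0.300)
step 1 (dt=0.01): k1=(-0.300, -0.923), k2=(-0.305, -0.914), k3=(-0.305, -0.914), k4=(-0.309, -0.905); state += dt/6·(k1+2k2+2k3+k4)
t=0.010: state=(1.567, -0.309)
t=0.020: state=(1.564, -0.318)
t=0.030: state=(1.561, -0.327)
continuing one RK4 step at a time; state shown every 50 steps (Δt=0.5):
t=0.500: state=(1.329, -0.639)
t=1.000: state=(0.920, -1.042)
t=1.400: state=(0.380, -1.751)
next step: t=1.410: state=(0.363, -1.777) — x has crossed 0.37
linear interpolation between t=1.400 (0.38021) and t=1.410 (0.36257) → t≈1.406

t = 1.406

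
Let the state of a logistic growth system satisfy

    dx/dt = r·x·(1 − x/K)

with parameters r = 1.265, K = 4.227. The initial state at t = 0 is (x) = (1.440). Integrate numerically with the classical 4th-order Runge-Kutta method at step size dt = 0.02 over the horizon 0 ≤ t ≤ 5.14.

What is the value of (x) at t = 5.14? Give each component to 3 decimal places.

(x) = (4.215)

t=0.000: state=(1.440)
step 1 (dt=0.02): k1=(1.201), k2=(1.206), k3=(1.206), k4=(1.211); state += dt/6·(k1+2k2+2k3+k4)
t=0.020: state=(1.464)
t=0.040: state=(1.488)
t=0.060: state=(1.513)
continuing one RK4 step at a time; state shown every 10 steps (Δt=0.2):
t=0.200: state=(1.689)
t=0.400: state=(1.951)
t=0.600: state=(2.218)
t=0.800: state=(2.481)
t=1.000: state=(2.734)
t=1.200: state=(2.968)
t=1.400: state=(3.180)
t=1.600: state=(3.366)
t=1.800: state=(3.527)
t=2.000: state=(3.662)
t=2.200: state=(3.775)
t=2.400: state=(3.868)
t=2.600: state=(3.942)
t=2.800: state=(4.003)
t=3.000: state=(4.051)
t=3.200: state=(4.089)
t=3.400: state=(4.119)
t=3.600: state=(4.143)
t=3.800: state=(4.161)
t=4.000: state=(4.176)
t=4.200: state=(4.187)
t=4.400: state=(4.196)
t=4.600: state=(4.203)
t=4.800: state=(4.208)
t=5.000: state=(4.212)
t=5.140: state=(4.215)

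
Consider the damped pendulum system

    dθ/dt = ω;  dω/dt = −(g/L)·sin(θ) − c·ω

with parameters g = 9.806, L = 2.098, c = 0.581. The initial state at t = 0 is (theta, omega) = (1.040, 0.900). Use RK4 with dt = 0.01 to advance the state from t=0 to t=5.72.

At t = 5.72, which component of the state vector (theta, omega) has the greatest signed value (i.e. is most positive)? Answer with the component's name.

largest component: omega

t=0.000: state=(1.040, 0.900)
step 1 (dt=0.01): k1=(0.900, -4.554), k2=(0.877, -4.551), k3=(0.877, -4.551), k4=(0.854, -4.548); state += dt/6·(k1+2k2+2k3+k4)
t=0.010: state=(1.049, 0.854)
t=0.020: state=(1.057, 0.809)
t=0.030: state=(1.065, 0.764)
continuing one RK4 step at a time; state shown every 20 steps (Δt=0.2):
t=0.200: state=(1.130, 0.015)
t=0.400: state=(1.052, -0.775)
t=0.600: state=(0.831, -1.406)
t=0.800: state=(0.506, -1.799)
t=1.000: state=(0.133, -1.875)
t=1.200: state=(-0.222, -1.623)
t=1.400: state=(-0.500, -1.125)
t=1.600: state=(-0.664, -0.508)
t=1.800: state=(-0.703, 0.112)
t=2.000: state=(-0.625, 0.649)
t=2.200: state=(-0.454, 1.034)
t=2.400: state=(-0.225, 1.215)
t=2.600: state=(0.017, 1.170)
t=2.800: state=(0.230, 0.928)
t=3.000: state=(0.380, 0.555)
t=3.200: state=(0.449, 0.133)
t=3.400: state=(0.434, -0.264)
t=3.600: state=(0.349, -0.575)
t=3.800: state=(0.213, -0.758)
t=4.000: state=(0.056, -0.792)
t=4.200: state=(-0.094, -0.685)
t=4.400: state=(-0.211, -0.472)
t=4.600: state=(-0.279, -0.201)
t=4.800: state=(-0.292, 0.073)
t=5.000: state=(-0.253, 0.305)
t=5.200: state=(-0.175, 0.461)
t=5.400: state=(-0.075, 0.520)
t=5.600: state=(0.027, 0.483)
t=5.720: state=(0.081, 0.420)
compare at T: theta=0.081, omega=0.420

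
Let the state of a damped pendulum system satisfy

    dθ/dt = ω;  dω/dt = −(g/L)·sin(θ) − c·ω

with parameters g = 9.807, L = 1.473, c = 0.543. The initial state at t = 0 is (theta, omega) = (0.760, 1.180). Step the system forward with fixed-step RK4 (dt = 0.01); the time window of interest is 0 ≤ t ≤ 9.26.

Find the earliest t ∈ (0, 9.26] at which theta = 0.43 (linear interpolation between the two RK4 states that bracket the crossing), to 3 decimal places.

t=0.000: state=(0.760, 1.180)
step 1 (dt=0.01): k1=(1.180, -5.227), k2=(1.154, -5.242), k3=(1.154, -5.241), k4=(1.128, -5.254); state += dt/6·(k1+2k2+2k3+k4)
t=0.010: state=(0.772, 1.128)
t=0.020: state=(0.783, 1.075)
t=0.030: state=(0.793, 1.022)
continuing one RK4 step at a time; state shown every 50 steps (Δt=0.5):
t=0.500: state=(0.706, -1.259)
t=0.670: state=(0.447, -1.740)
next step: t=0.680: state=(0.430, -1.759) — theta has crossed 0.43
linear interpolation between t=0.670 (0.44723) and t=0.680 (0.42973) → t≈0.680

t = 0.680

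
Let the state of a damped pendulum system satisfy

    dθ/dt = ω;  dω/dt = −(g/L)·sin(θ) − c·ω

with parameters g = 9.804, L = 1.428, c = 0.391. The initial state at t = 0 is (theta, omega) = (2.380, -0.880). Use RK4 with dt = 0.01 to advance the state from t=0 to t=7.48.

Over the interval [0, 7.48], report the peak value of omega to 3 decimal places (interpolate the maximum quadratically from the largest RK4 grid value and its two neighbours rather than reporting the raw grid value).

t=0.000: state=(2.380, -0.880)
step 1 (dt=0.01): k1=(-0.880, -4.394), k2=(-0.902, -4.407), k3=(-0.902, -4.407), k4=(-0.924, -4.421); state += dt/6·(k1+2k2+2k3+k4)
t=0.010: state=(2.371, -0.924)
t=0.020: state=(2.362, -0.968)
t=0.030: state=(2.352, -1.013)
continuing one RK4 step at a time; state shown every 25 steps (Δt=0.25):
t=0.250: state=(2.014, -2.094)
t=0.500: state=(1.315, -3.490)
t=0.750: state=(0.314, -4.315)
t=1.000: state=(-0.705, -3.572)
t=1.250: state=(-1.387, -1.819)
t=1.500: state=(-1.613, -0.019)
t=1.750: state=(-1.410, 1.615)
t=2.000: state=(-0.831, 2.931)
t=2.250: state=(-0.023, 3.319)
t=2.500: state=(0.719, 2.427)
t=2.750: state=(1.136, 0.868)
t=3.000: state=(1.151, -0.722)
t=3.250: state=(0.798, -2.023)
t=3.500: state=(0.199, -2.615)
t=3.750: state=(-0.421, -2.171)
t=4.000: state=(-0.824, -0.985)
t=4.250: state=(-0.899, 0.378)
t=4.500: state=(-0.654, 1.511)
t=4.750: state=(-0.193, 2.048)
t=5.000: state=(0.299, 1.755)
t=5.250: state=(0.631, 0.830)
t=5.500: state=(0.698, -0.286)
t=5.750: state=(0.504, -1.206)
t=6.000: state=(0.138, -1.616)
t=6.250: state=(-0.248, -1.363)
t=6.500: state=(-0.501, -0.612)
t=6.750: state=(-0.542, 0.286)
t=7.000: state=(-0.374, 1.001)
t=7.250: state=(-0.078, 1.278)
t=7.480: state=(0.200, 1.067)
largest grid value and its neighbours: omega(2.190)=3.34685, omega(2.200)=3.34781, omega(2.210)=3.34652
parabola through these three points peaks at t≈2.199 with omega≈3.34782

max omega = 3.348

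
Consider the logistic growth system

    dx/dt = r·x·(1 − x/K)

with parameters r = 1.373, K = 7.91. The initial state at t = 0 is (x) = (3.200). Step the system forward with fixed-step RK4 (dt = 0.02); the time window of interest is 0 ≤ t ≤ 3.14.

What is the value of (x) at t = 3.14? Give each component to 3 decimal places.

(x) = (7.757)

t=0.000: state=(3.200)
step 1 (dt=0.02): k1=(2.616), k2=(2.623), k3=(2.623), k4=(2.629); state += dt/6·(k1+2k2+2k3+k4)
t=0.020: state=(3.252)
t=0.040: state=(3.305)
t=0.060: state=(3.358)
continuing one RK4 step at a time; state shown every 10 steps (Δt=0.2):
t=0.200: state=(3.734)
t=0.400: state=(4.276)
t=0.600: state=(4.806)
t=0.800: state=(5.306)
t=1.000: state=(5.762)
t=1.200: state=(6.164)
t=1.400: state=(6.509)
t=1.600: state=(6.798)
t=1.800: state=(7.035)
t=2.000: state=(7.227)
t=2.200: state=(7.380)
t=2.400: state=(7.501)
t=2.600: state=(7.595)
t=2.800: state=(7.668)
t=3.000: state=(7.725)
t=3.140: state=(7.757)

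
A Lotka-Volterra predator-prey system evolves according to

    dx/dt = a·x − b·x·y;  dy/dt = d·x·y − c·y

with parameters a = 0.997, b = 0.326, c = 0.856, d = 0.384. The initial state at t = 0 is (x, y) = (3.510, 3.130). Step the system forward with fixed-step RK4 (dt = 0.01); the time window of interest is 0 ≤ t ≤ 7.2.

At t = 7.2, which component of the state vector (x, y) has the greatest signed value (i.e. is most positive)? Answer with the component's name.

largest component: y

t=0.000: state=(3.510, 3.130)
step 1 (dt=0.01): k1=(-0.082, 1.539), k2=(-0.091, 1.543), k3=(-0.091, 1.543), k4=(-0.100, 1.546); state += dt/6·(k1+2k2+2k3+k4)
t=0.010: state=(3.509, 3.145)
t=0.020: state=(3.508, 3.161)
t=0.030: state=(3.507, 3.176)
continuing one RK4 step at a time; state shown every 25 steps (Δt=0.25):
t=0.250: state=(3.434, 3.530)
t=0.500: state=(3.250, 3.931)
t=0.750: state=(2.982, 4.283)
t=1.000: state=(2.669, 4.536)
t=1.250: state=(2.352, 4.660)
t=1.500: state=(2.064, 4.649)
t=1.750: state=(1.821, 4.521)
t=2.000: state=(1.630, 4.306)
t=2.250: state=(1.488, 4.036)
t=2.500: state=(1.391, 3.740)
t=2.750: state=(1.332, 3.440)
t=3.000: state=(1.306, 3.151)
t=3.250: state=(1.311, 2.884)
t=3.500: state=(1.343, 2.644)
t=3.750: state=(1.401, 2.435)
t=4.000: state=(1.485, 2.258)
t=4.250: state=(1.595, 2.113)
t=4.500: state=(1.731, 2.001)
t=4.750: state=(1.894, 1.922)
t=5.000: state=(2.082, 1.877)
t=5.250: state=(2.293, 1.870)
t=5.500: state=(2.524, 1.902)
t=5.750: state=(2.766, 1.979)
t=6.000: state=(3.005, 2.108)
t=6.250: state=(3.224, 2.296)
t=6.500: state=(3.397, 2.548)
t=6.750: state=(3.497, 2.866)
t=7.000: state=(3.500, 3.240)
t=7.200: state=(3.422, 3.564)
compare at T: x=3.422, y=3.564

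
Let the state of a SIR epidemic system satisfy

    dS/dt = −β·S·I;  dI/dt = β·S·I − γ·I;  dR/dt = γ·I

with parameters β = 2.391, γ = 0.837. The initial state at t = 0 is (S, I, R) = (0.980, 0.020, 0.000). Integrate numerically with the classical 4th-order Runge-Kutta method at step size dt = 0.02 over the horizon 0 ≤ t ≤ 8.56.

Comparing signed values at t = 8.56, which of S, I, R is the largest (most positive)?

t=0.000: state=(0.980, 0.020, 0.000)
step 1 (dt=0.02): k1=(-0.047, 0.030, 0.017), k2=(-0.048, 0.031, 0.017), k3=(-0.048, 0.031, 0.017), k4=(-0.048, 0.031, 0.017); state += dt/6·(k1+2k2+2k3+k4)
t=0.020: state=(0.979, 0.021, 0.000)
t=0.040: state=(0.978, 0.021, 0.001)
t=0.060: state=(0.977, 0.022, 0.001)
continuing one RK4 step at a time; state shown every 25 steps (Δt=0.5):
t=0.500: state=(0.946, 0.042, 0.012)
t=1.000: state=(0.880, 0.082, 0.038)
t=1.500: state=(0.770, 0.146, 0.084)
t=2.000: state=(0.619, 0.220, 0.161)
t=2.500: state=(0.458, 0.276, 0.266)
t=3.000: state=(0.326, 0.289, 0.386)
t=3.500: state=(0.233, 0.264, 0.502)
t=4.000: state=(0.174, 0.221, 0.604)
t=4.500: state=(0.138, 0.175, 0.687)
t=5.000: state=(0.114, 0.134, 0.752)
t=5.500: state=(0.100, 0.100, 0.800)
t=6.000: state=(0.090, 0.074, 0.836)
t=6.500: state=(0.083, 0.054, 0.863)
t=7.000: state=(0.079, 0.039, 0.882)
t=7.500: state=(0.076, 0.028, 0.896)
t=8.000: state=(0.074, 0.020, 0.906)
t=8.500: state=(0.072, 0.015, 0.913)
t=8.560: state=(0.072, 0.014, 0.914)
compare at T: S=0.072, I=0.014, R=0.914

largest component: R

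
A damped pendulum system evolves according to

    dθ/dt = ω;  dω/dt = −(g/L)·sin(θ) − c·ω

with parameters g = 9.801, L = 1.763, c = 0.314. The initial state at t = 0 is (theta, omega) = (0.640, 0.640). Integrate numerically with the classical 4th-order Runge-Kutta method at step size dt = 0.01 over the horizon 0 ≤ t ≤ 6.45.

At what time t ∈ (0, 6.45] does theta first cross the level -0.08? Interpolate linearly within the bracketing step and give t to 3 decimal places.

t = 0.953

t=0.000: state=(0.640, 0.640)
step 1 (dt=0.01): k1=(0.640, -3.521), k2=(0.622, -3.530), k3=(0.622, -3.529), k4=(0.605, -3.538); state += dt/6·(k1+2k2+2k3+k4)
t=0.010: state=(0.646, 0.605)
t=0.020: state=(0.652, 0.569)
t=0.030: state=(0.658, 0.534)
continuing one RK4 step at a time; state shown every 25 steps (Δt=0.25):
t=0.250: state=(0.688, -0.252)
t=0.500: state=(0.525, -1.010)
t=0.750: state=(0.212, -1.422)
t=0.950: state=(-0.076, -1.406)
next step: t=0.960: state=(-0.090, -1.397) — theta has crossed -0.08
linear interpolation between t=0.950 (-0.07604) and t=0.960 (-0.09006) → t≈0.953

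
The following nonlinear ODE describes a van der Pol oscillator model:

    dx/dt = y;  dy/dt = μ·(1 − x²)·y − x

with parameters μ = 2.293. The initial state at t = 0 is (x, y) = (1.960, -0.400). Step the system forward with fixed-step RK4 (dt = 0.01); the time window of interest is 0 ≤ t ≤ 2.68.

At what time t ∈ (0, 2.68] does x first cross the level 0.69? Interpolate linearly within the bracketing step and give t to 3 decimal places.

t = 2.381

t=0.000: state=(1.960, -0.400)
step 1 (dt=0.01): k1=(-0.400, 0.646), k2=(-0.397, 0.620), k3=(-0.397, 0.621), k4=(-0.394, 0.596); state += dt/6·(k1+2k2+2k3+k4)
t=0.010: state=(1.956, -0.394)
t=0.020: state=(1.952, -0.388)
t=0.030: state=(1.948, -0.383)
continuing one RK4 step at a time; state shown every 10 steps (Δt=0.1):
t=0.100: state=(1.923, -0.356)
t=0.200: state=(1.888, -0.338)
t=0.300: state=(1.854, -0.333)
t=0.400: state=(1.821, -0.335)
t=0.500: state=(1.787, -0.341)
t=0.600: state=(1.753, -0.349)
t=0.700: state=(1.717, -0.359)
t=0.800: state=(1.681, -0.371)
t=0.900: state=(1.643, -0.385)
t=1.000: state=(1.604, -0.400)
t=1.100: state=(1.563, -0.417)
t=1.200: state=(1.520, -0.437)
t=1.300: state=(1.476, -0.459)
t=1.400: state=(1.428, -0.484)
t=1.500: state=(1.379, -0.514)
t=1.600: state=(1.326, -0.548)
t=1.700: state=(1.269, -0.589)
t=1.800: state=(1.208, -0.638)
t=1.900: state=(1.141, -0.697)
t=2.000: state=(1.068, -0.771)
t=2.100: state=(0.986, -0.863)
t=2.200: state=(0.894, -0.982)
t=2.300: state=(0.788, -1.137)
t=2.380: state=(0.691, -1.297)
next step: t=2.390: state=(0.678, -1.319) — x has crossed 0.69
linear interpolation between t=2.380 (0.69136) and t=2.390 (0.67828) → t≈2.381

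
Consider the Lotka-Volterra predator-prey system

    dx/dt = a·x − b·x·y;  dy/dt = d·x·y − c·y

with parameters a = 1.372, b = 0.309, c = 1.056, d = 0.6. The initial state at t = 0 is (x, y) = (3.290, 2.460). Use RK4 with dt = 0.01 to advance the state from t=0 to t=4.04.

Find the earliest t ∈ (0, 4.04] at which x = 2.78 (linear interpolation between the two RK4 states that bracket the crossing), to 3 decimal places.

t=0.000: state=(3.290, 2.460)
step 1 (dt=0.01): k1=(2.013, 2.258), k2=(2.008, 2.284), k3=(2.008, 2.284), k4=(2.002, 2.309); state += dt/6·(k1+2k2+2k3+k4)
t=0.010: state=(3.310, 2.483)
t=0.020: state=(3.330, 2.506)
t=0.030: state=(3.350, 2.530)
continuing one RK4 step at a time; state shown every 20 steps (Δt=0.2):
t=0.200: state=(3.658, 3.024)
t=0.400: state=(3.897, 3.860)
t=0.600: state=(3.905, 5.005)
t=0.800: state=(3.617, 6.382)
t=1.000: state=(3.073, 7.734)
t=1.090: state=(2.784, 8.238)
next step: t=1.100: state=(2.751, 8.288) — x has crossed 2.78
linear interpolation between t=1.090 (2.78409) and t=1.100 (2.75140) → t≈1.091

t = 1.091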